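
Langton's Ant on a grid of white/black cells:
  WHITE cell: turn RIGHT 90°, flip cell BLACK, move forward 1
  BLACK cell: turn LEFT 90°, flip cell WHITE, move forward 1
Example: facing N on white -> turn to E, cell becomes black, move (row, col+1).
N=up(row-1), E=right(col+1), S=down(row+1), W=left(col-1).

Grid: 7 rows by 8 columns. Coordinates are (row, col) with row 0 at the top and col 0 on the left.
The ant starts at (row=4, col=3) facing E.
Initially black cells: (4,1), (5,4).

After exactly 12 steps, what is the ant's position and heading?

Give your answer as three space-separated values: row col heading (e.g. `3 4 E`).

Answer: 2 3 E

Derivation:
Step 1: on WHITE (4,3): turn R to S, flip to black, move to (5,3). |black|=3
Step 2: on WHITE (5,3): turn R to W, flip to black, move to (5,2). |black|=4
Step 3: on WHITE (5,2): turn R to N, flip to black, move to (4,2). |black|=5
Step 4: on WHITE (4,2): turn R to E, flip to black, move to (4,3). |black|=6
Step 5: on BLACK (4,3): turn L to N, flip to white, move to (3,3). |black|=5
Step 6: on WHITE (3,3): turn R to E, flip to black, move to (3,4). |black|=6
Step 7: on WHITE (3,4): turn R to S, flip to black, move to (4,4). |black|=7
Step 8: on WHITE (4,4): turn R to W, flip to black, move to (4,3). |black|=8
Step 9: on WHITE (4,3): turn R to N, flip to black, move to (3,3). |black|=9
Step 10: on BLACK (3,3): turn L to W, flip to white, move to (3,2). |black|=8
Step 11: on WHITE (3,2): turn R to N, flip to black, move to (2,2). |black|=9
Step 12: on WHITE (2,2): turn R to E, flip to black, move to (2,3). |black|=10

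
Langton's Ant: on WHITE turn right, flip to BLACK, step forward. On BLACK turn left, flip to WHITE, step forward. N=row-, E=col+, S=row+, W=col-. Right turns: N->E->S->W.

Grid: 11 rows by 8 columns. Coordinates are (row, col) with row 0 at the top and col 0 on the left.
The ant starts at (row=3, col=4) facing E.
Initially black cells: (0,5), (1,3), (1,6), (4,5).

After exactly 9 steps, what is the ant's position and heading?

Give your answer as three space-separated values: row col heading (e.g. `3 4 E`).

Answer: 2 4 N

Derivation:
Step 1: on WHITE (3,4): turn R to S, flip to black, move to (4,4). |black|=5
Step 2: on WHITE (4,4): turn R to W, flip to black, move to (4,3). |black|=6
Step 3: on WHITE (4,3): turn R to N, flip to black, move to (3,3). |black|=7
Step 4: on WHITE (3,3): turn R to E, flip to black, move to (3,4). |black|=8
Step 5: on BLACK (3,4): turn L to N, flip to white, move to (2,4). |black|=7
Step 6: on WHITE (2,4): turn R to E, flip to black, move to (2,5). |black|=8
Step 7: on WHITE (2,5): turn R to S, flip to black, move to (3,5). |black|=9
Step 8: on WHITE (3,5): turn R to W, flip to black, move to (3,4). |black|=10
Step 9: on WHITE (3,4): turn R to N, flip to black, move to (2,4). |black|=11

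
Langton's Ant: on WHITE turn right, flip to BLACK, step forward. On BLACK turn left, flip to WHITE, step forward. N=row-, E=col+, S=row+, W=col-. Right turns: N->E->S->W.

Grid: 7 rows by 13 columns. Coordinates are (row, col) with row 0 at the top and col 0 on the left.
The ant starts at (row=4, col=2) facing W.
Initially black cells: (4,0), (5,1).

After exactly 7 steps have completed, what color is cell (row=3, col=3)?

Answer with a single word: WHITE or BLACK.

Answer: BLACK

Derivation:
Step 1: on WHITE (4,2): turn R to N, flip to black, move to (3,2). |black|=3
Step 2: on WHITE (3,2): turn R to E, flip to black, move to (3,3). |black|=4
Step 3: on WHITE (3,3): turn R to S, flip to black, move to (4,3). |black|=5
Step 4: on WHITE (4,3): turn R to W, flip to black, move to (4,2). |black|=6
Step 5: on BLACK (4,2): turn L to S, flip to white, move to (5,2). |black|=5
Step 6: on WHITE (5,2): turn R to W, flip to black, move to (5,1). |black|=6
Step 7: on BLACK (5,1): turn L to S, flip to white, move to (6,1). |black|=5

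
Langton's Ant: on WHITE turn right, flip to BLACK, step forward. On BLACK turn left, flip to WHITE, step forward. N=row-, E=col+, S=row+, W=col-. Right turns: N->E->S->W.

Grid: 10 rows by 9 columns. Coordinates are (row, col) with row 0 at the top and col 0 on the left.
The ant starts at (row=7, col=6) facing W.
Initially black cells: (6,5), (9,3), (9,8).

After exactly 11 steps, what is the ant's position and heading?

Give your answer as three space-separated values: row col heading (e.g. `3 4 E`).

Answer: 9 7 S

Derivation:
Step 1: on WHITE (7,6): turn R to N, flip to black, move to (6,6). |black|=4
Step 2: on WHITE (6,6): turn R to E, flip to black, move to (6,7). |black|=5
Step 3: on WHITE (6,7): turn R to S, flip to black, move to (7,7). |black|=6
Step 4: on WHITE (7,7): turn R to W, flip to black, move to (7,6). |black|=7
Step 5: on BLACK (7,6): turn L to S, flip to white, move to (8,6). |black|=6
Step 6: on WHITE (8,6): turn R to W, flip to black, move to (8,5). |black|=7
Step 7: on WHITE (8,5): turn R to N, flip to black, move to (7,5). |black|=8
Step 8: on WHITE (7,5): turn R to E, flip to black, move to (7,6). |black|=9
Step 9: on WHITE (7,6): turn R to S, flip to black, move to (8,6). |black|=10
Step 10: on BLACK (8,6): turn L to E, flip to white, move to (8,7). |black|=9
Step 11: on WHITE (8,7): turn R to S, flip to black, move to (9,7). |black|=10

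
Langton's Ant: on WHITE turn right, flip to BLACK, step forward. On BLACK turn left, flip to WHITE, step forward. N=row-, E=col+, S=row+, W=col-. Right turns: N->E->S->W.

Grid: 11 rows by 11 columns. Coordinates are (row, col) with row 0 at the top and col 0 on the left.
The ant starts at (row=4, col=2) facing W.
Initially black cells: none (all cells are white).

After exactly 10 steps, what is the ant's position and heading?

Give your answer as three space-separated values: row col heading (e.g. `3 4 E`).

Answer: 5 3 E

Derivation:
Step 1: on WHITE (4,2): turn R to N, flip to black, move to (3,2). |black|=1
Step 2: on WHITE (3,2): turn R to E, flip to black, move to (3,3). |black|=2
Step 3: on WHITE (3,3): turn R to S, flip to black, move to (4,3). |black|=3
Step 4: on WHITE (4,3): turn R to W, flip to black, move to (4,2). |black|=4
Step 5: on BLACK (4,2): turn L to S, flip to white, move to (5,2). |black|=3
Step 6: on WHITE (5,2): turn R to W, flip to black, move to (5,1). |black|=4
Step 7: on WHITE (5,1): turn R to N, flip to black, move to (4,1). |black|=5
Step 8: on WHITE (4,1): turn R to E, flip to black, move to (4,2). |black|=6
Step 9: on WHITE (4,2): turn R to S, flip to black, move to (5,2). |black|=7
Step 10: on BLACK (5,2): turn L to E, flip to white, move to (5,3). |black|=6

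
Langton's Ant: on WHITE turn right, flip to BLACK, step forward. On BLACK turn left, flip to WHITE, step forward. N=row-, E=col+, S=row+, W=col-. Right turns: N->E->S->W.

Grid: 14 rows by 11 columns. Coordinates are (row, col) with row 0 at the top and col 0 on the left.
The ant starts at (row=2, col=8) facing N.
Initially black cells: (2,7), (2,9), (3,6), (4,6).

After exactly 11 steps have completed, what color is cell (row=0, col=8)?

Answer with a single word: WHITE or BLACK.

Answer: BLACK

Derivation:
Step 1: on WHITE (2,8): turn R to E, flip to black, move to (2,9). |black|=5
Step 2: on BLACK (2,9): turn L to N, flip to white, move to (1,9). |black|=4
Step 3: on WHITE (1,9): turn R to E, flip to black, move to (1,10). |black|=5
Step 4: on WHITE (1,10): turn R to S, flip to black, move to (2,10). |black|=6
Step 5: on WHITE (2,10): turn R to W, flip to black, move to (2,9). |black|=7
Step 6: on WHITE (2,9): turn R to N, flip to black, move to (1,9). |black|=8
Step 7: on BLACK (1,9): turn L to W, flip to white, move to (1,8). |black|=7
Step 8: on WHITE (1,8): turn R to N, flip to black, move to (0,8). |black|=8
Step 9: on WHITE (0,8): turn R to E, flip to black, move to (0,9). |black|=9
Step 10: on WHITE (0,9): turn R to S, flip to black, move to (1,9). |black|=10
Step 11: on WHITE (1,9): turn R to W, flip to black, move to (1,8). |black|=11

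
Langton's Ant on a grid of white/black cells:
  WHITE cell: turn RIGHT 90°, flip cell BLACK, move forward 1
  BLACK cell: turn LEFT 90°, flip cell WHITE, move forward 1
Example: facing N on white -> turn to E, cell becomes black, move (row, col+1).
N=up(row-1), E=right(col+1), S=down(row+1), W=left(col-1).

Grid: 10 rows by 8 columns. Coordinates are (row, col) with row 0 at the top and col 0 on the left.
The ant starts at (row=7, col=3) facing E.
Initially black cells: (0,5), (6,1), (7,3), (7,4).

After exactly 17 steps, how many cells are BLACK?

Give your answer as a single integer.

Answer: 7

Derivation:
Step 1: on BLACK (7,3): turn L to N, flip to white, move to (6,3). |black|=3
Step 2: on WHITE (6,3): turn R to E, flip to black, move to (6,4). |black|=4
Step 3: on WHITE (6,4): turn R to S, flip to black, move to (7,4). |black|=5
Step 4: on BLACK (7,4): turn L to E, flip to white, move to (7,5). |black|=4
Step 5: on WHITE (7,5): turn R to S, flip to black, move to (8,5). |black|=5
Step 6: on WHITE (8,5): turn R to W, flip to black, move to (8,4). |black|=6
Step 7: on WHITE (8,4): turn R to N, flip to black, move to (7,4). |black|=7
Step 8: on WHITE (7,4): turn R to E, flip to black, move to (7,5). |black|=8
Step 9: on BLACK (7,5): turn L to N, flip to white, move to (6,5). |black|=7
Step 10: on WHITE (6,5): turn R to E, flip to black, move to (6,6). |black|=8
Step 11: on WHITE (6,6): turn R to S, flip to black, move to (7,6). |black|=9
Step 12: on WHITE (7,6): turn R to W, flip to black, move to (7,5). |black|=10
Step 13: on WHITE (7,5): turn R to N, flip to black, move to (6,5). |black|=11
Step 14: on BLACK (6,5): turn L to W, flip to white, move to (6,4). |black|=10
Step 15: on BLACK (6,4): turn L to S, flip to white, move to (7,4). |black|=9
Step 16: on BLACK (7,4): turn L to E, flip to white, move to (7,5). |black|=8
Step 17: on BLACK (7,5): turn L to N, flip to white, move to (6,5). |black|=7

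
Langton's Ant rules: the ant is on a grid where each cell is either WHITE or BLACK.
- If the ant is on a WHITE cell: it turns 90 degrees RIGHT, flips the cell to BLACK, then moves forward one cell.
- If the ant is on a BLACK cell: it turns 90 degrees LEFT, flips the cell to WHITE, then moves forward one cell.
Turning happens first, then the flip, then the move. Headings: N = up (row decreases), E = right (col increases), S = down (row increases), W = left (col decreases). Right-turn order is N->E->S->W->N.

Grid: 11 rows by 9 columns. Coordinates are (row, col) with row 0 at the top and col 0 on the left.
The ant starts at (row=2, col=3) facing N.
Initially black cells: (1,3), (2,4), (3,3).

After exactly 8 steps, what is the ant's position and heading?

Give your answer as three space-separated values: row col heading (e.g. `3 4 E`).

Answer: 2 3 S

Derivation:
Step 1: on WHITE (2,3): turn R to E, flip to black, move to (2,4). |black|=4
Step 2: on BLACK (2,4): turn L to N, flip to white, move to (1,4). |black|=3
Step 3: on WHITE (1,4): turn R to E, flip to black, move to (1,5). |black|=4
Step 4: on WHITE (1,5): turn R to S, flip to black, move to (2,5). |black|=5
Step 5: on WHITE (2,5): turn R to W, flip to black, move to (2,4). |black|=6
Step 6: on WHITE (2,4): turn R to N, flip to black, move to (1,4). |black|=7
Step 7: on BLACK (1,4): turn L to W, flip to white, move to (1,3). |black|=6
Step 8: on BLACK (1,3): turn L to S, flip to white, move to (2,3). |black|=5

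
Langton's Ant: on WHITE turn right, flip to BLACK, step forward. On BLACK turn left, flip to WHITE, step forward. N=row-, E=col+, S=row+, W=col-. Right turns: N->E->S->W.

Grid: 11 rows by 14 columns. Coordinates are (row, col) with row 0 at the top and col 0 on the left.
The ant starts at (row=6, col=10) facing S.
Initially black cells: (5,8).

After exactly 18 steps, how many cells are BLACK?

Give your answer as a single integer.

Answer: 7

Derivation:
Step 1: on WHITE (6,10): turn R to W, flip to black, move to (6,9). |black|=2
Step 2: on WHITE (6,9): turn R to N, flip to black, move to (5,9). |black|=3
Step 3: on WHITE (5,9): turn R to E, flip to black, move to (5,10). |black|=4
Step 4: on WHITE (5,10): turn R to S, flip to black, move to (6,10). |black|=5
Step 5: on BLACK (6,10): turn L to E, flip to white, move to (6,11). |black|=4
Step 6: on WHITE (6,11): turn R to S, flip to black, move to (7,11). |black|=5
Step 7: on WHITE (7,11): turn R to W, flip to black, move to (7,10). |black|=6
Step 8: on WHITE (7,10): turn R to N, flip to black, move to (6,10). |black|=7
Step 9: on WHITE (6,10): turn R to E, flip to black, move to (6,11). |black|=8
Step 10: on BLACK (6,11): turn L to N, flip to white, move to (5,11). |black|=7
Step 11: on WHITE (5,11): turn R to E, flip to black, move to (5,12). |black|=8
Step 12: on WHITE (5,12): turn R to S, flip to black, move to (6,12). |black|=9
Step 13: on WHITE (6,12): turn R to W, flip to black, move to (6,11). |black|=10
Step 14: on WHITE (6,11): turn R to N, flip to black, move to (5,11). |black|=11
Step 15: on BLACK (5,11): turn L to W, flip to white, move to (5,10). |black|=10
Step 16: on BLACK (5,10): turn L to S, flip to white, move to (6,10). |black|=9
Step 17: on BLACK (6,10): turn L to E, flip to white, move to (6,11). |black|=8
Step 18: on BLACK (6,11): turn L to N, flip to white, move to (5,11). |black|=7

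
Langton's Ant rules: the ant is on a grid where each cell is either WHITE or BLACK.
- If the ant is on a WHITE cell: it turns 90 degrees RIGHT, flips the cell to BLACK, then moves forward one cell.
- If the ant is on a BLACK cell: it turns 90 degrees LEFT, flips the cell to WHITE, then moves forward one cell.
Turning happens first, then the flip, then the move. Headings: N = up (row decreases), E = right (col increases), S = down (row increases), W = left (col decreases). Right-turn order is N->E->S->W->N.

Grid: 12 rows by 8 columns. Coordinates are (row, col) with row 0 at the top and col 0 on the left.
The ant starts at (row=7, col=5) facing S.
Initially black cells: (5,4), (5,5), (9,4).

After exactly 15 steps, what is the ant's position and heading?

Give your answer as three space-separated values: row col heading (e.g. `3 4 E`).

Step 1: on WHITE (7,5): turn R to W, flip to black, move to (7,4). |black|=4
Step 2: on WHITE (7,4): turn R to N, flip to black, move to (6,4). |black|=5
Step 3: on WHITE (6,4): turn R to E, flip to black, move to (6,5). |black|=6
Step 4: on WHITE (6,5): turn R to S, flip to black, move to (7,5). |black|=7
Step 5: on BLACK (7,5): turn L to E, flip to white, move to (7,6). |black|=6
Step 6: on WHITE (7,6): turn R to S, flip to black, move to (8,6). |black|=7
Step 7: on WHITE (8,6): turn R to W, flip to black, move to (8,5). |black|=8
Step 8: on WHITE (8,5): turn R to N, flip to black, move to (7,5). |black|=9
Step 9: on WHITE (7,5): turn R to E, flip to black, move to (7,6). |black|=10
Step 10: on BLACK (7,6): turn L to N, flip to white, move to (6,6). |black|=9
Step 11: on WHITE (6,6): turn R to E, flip to black, move to (6,7). |black|=10
Step 12: on WHITE (6,7): turn R to S, flip to black, move to (7,7). |black|=11
Step 13: on WHITE (7,7): turn R to W, flip to black, move to (7,6). |black|=12
Step 14: on WHITE (7,6): turn R to N, flip to black, move to (6,6). |black|=13
Step 15: on BLACK (6,6): turn L to W, flip to white, move to (6,5). |black|=12

Answer: 6 5 W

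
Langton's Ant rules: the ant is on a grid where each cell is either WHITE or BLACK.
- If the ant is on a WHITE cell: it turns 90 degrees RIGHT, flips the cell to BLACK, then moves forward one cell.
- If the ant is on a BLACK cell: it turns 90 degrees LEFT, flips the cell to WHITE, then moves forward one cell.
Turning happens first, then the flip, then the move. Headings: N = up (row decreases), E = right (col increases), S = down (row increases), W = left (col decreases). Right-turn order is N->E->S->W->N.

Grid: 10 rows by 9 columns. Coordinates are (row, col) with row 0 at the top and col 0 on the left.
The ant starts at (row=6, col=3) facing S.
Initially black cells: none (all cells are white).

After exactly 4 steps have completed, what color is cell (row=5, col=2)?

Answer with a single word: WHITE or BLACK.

Step 1: on WHITE (6,3): turn R to W, flip to black, move to (6,2). |black|=1
Step 2: on WHITE (6,2): turn R to N, flip to black, move to (5,2). |black|=2
Step 3: on WHITE (5,2): turn R to E, flip to black, move to (5,3). |black|=3
Step 4: on WHITE (5,3): turn R to S, flip to black, move to (6,3). |black|=4

Answer: BLACK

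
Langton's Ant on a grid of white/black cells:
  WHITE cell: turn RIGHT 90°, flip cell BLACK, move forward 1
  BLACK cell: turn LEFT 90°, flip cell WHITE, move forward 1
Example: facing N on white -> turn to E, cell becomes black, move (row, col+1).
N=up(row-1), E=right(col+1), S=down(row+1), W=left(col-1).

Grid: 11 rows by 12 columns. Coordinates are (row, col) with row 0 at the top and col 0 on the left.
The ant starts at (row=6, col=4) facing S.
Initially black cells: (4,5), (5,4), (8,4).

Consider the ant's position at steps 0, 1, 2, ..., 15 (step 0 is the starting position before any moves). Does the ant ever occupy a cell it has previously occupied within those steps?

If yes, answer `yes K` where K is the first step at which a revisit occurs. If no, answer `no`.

Answer: yes 9

Derivation:
Step 1: on WHITE (6,4): turn R to W, flip to black, move to (6,3). |black|=4 — new cell
Step 2: on WHITE (6,3): turn R to N, flip to black, move to (5,3). |black|=5 — new cell
Step 3: on WHITE (5,3): turn R to E, flip to black, move to (5,4). |black|=6 — new cell
Step 4: on BLACK (5,4): turn L to N, flip to white, move to (4,4). |black|=5 — new cell
Step 5: on WHITE (4,4): turn R to E, flip to black, move to (4,5). |black|=6 — new cell
Step 6: on BLACK (4,5): turn L to N, flip to white, move to (3,5). |black|=5 — new cell
Step 7: on WHITE (3,5): turn R to E, flip to black, move to (3,6). |black|=6 — new cell
Step 8: on WHITE (3,6): turn R to S, flip to black, move to (4,6). |black|=7 — new cell
Step 9: on WHITE (4,6): turn R to W, flip to black, move to (4,5). |black|=8 — REVISIT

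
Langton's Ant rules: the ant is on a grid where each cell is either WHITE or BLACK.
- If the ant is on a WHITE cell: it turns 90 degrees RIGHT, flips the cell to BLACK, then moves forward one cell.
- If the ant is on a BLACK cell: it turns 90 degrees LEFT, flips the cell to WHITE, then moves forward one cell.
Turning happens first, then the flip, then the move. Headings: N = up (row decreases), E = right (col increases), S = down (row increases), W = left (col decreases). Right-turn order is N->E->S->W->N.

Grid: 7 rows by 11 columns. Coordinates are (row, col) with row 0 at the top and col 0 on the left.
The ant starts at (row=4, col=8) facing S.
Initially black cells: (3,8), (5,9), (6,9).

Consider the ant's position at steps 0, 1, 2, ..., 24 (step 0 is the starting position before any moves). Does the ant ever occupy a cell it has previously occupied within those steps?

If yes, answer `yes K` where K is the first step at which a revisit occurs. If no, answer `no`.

Answer: yes 7

Derivation:
Step 1: on WHITE (4,8): turn R to W, flip to black, move to (4,7). |black|=4 — new cell
Step 2: on WHITE (4,7): turn R to N, flip to black, move to (3,7). |black|=5 — new cell
Step 3: on WHITE (3,7): turn R to E, flip to black, move to (3,8). |black|=6 — new cell
Step 4: on BLACK (3,8): turn L to N, flip to white, move to (2,8). |black|=5 — new cell
Step 5: on WHITE (2,8): turn R to E, flip to black, move to (2,9). |black|=6 — new cell
Step 6: on WHITE (2,9): turn R to S, flip to black, move to (3,9). |black|=7 — new cell
Step 7: on WHITE (3,9): turn R to W, flip to black, move to (3,8). |black|=8 — REVISIT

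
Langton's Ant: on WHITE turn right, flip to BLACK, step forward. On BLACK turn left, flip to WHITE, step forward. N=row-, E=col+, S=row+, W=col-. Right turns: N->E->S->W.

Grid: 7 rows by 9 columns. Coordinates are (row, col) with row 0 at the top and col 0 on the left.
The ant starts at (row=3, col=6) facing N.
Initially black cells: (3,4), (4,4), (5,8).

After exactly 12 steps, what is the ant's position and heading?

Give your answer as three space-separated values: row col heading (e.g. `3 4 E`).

Answer: 5 4 S

Derivation:
Step 1: on WHITE (3,6): turn R to E, flip to black, move to (3,7). |black|=4
Step 2: on WHITE (3,7): turn R to S, flip to black, move to (4,7). |black|=5
Step 3: on WHITE (4,7): turn R to W, flip to black, move to (4,6). |black|=6
Step 4: on WHITE (4,6): turn R to N, flip to black, move to (3,6). |black|=7
Step 5: on BLACK (3,6): turn L to W, flip to white, move to (3,5). |black|=6
Step 6: on WHITE (3,5): turn R to N, flip to black, move to (2,5). |black|=7
Step 7: on WHITE (2,5): turn R to E, flip to black, move to (2,6). |black|=8
Step 8: on WHITE (2,6): turn R to S, flip to black, move to (3,6). |black|=9
Step 9: on WHITE (3,6): turn R to W, flip to black, move to (3,5). |black|=10
Step 10: on BLACK (3,5): turn L to S, flip to white, move to (4,5). |black|=9
Step 11: on WHITE (4,5): turn R to W, flip to black, move to (4,4). |black|=10
Step 12: on BLACK (4,4): turn L to S, flip to white, move to (5,4). |black|=9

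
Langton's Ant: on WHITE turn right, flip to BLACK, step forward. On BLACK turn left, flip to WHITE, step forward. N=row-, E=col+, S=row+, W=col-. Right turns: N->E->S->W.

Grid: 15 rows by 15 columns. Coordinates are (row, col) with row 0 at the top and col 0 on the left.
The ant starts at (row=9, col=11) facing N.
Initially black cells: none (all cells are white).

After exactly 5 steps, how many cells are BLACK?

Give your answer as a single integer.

Step 1: on WHITE (9,11): turn R to E, flip to black, move to (9,12). |black|=1
Step 2: on WHITE (9,12): turn R to S, flip to black, move to (10,12). |black|=2
Step 3: on WHITE (10,12): turn R to W, flip to black, move to (10,11). |black|=3
Step 4: on WHITE (10,11): turn R to N, flip to black, move to (9,11). |black|=4
Step 5: on BLACK (9,11): turn L to W, flip to white, move to (9,10). |black|=3

Answer: 3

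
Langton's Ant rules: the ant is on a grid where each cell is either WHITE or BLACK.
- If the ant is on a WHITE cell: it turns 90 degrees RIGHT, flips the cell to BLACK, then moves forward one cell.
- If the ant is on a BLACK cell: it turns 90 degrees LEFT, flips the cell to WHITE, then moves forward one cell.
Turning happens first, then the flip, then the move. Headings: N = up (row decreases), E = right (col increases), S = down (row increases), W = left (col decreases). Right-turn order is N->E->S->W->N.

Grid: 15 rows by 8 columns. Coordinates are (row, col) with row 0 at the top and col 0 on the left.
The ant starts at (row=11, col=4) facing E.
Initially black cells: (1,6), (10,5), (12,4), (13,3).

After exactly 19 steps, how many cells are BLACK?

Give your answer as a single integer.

Answer: 9

Derivation:
Step 1: on WHITE (11,4): turn R to S, flip to black, move to (12,4). |black|=5
Step 2: on BLACK (12,4): turn L to E, flip to white, move to (12,5). |black|=4
Step 3: on WHITE (12,5): turn R to S, flip to black, move to (13,5). |black|=5
Step 4: on WHITE (13,5): turn R to W, flip to black, move to (13,4). |black|=6
Step 5: on WHITE (13,4): turn R to N, flip to black, move to (12,4). |black|=7
Step 6: on WHITE (12,4): turn R to E, flip to black, move to (12,5). |black|=8
Step 7: on BLACK (12,5): turn L to N, flip to white, move to (11,5). |black|=7
Step 8: on WHITE (11,5): turn R to E, flip to black, move to (11,6). |black|=8
Step 9: on WHITE (11,6): turn R to S, flip to black, move to (12,6). |black|=9
Step 10: on WHITE (12,6): turn R to W, flip to black, move to (12,5). |black|=10
Step 11: on WHITE (12,5): turn R to N, flip to black, move to (11,5). |black|=11
Step 12: on BLACK (11,5): turn L to W, flip to white, move to (11,4). |black|=10
Step 13: on BLACK (11,4): turn L to S, flip to white, move to (12,4). |black|=9
Step 14: on BLACK (12,4): turn L to E, flip to white, move to (12,5). |black|=8
Step 15: on BLACK (12,5): turn L to N, flip to white, move to (11,5). |black|=7
Step 16: on WHITE (11,5): turn R to E, flip to black, move to (11,6). |black|=8
Step 17: on BLACK (11,6): turn L to N, flip to white, move to (10,6). |black|=7
Step 18: on WHITE (10,6): turn R to E, flip to black, move to (10,7). |black|=8
Step 19: on WHITE (10,7): turn R to S, flip to black, move to (11,7). |black|=9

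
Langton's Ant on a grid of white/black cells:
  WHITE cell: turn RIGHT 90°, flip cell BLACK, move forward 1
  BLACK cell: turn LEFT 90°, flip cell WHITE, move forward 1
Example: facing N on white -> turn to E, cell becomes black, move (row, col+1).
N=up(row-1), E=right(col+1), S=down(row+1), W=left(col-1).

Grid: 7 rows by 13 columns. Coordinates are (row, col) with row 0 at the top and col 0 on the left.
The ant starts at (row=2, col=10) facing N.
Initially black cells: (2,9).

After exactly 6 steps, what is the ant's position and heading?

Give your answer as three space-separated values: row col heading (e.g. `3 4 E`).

Step 1: on WHITE (2,10): turn R to E, flip to black, move to (2,11). |black|=2
Step 2: on WHITE (2,11): turn R to S, flip to black, move to (3,11). |black|=3
Step 3: on WHITE (3,11): turn R to W, flip to black, move to (3,10). |black|=4
Step 4: on WHITE (3,10): turn R to N, flip to black, move to (2,10). |black|=5
Step 5: on BLACK (2,10): turn L to W, flip to white, move to (2,9). |black|=4
Step 6: on BLACK (2,9): turn L to S, flip to white, move to (3,9). |black|=3

Answer: 3 9 S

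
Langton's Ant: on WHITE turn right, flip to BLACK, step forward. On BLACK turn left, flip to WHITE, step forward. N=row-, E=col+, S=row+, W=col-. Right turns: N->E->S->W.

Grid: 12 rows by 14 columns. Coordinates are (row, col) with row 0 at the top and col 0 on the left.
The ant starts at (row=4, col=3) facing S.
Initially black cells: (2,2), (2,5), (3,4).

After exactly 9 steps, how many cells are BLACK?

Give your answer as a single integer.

Step 1: on WHITE (4,3): turn R to W, flip to black, move to (4,2). |black|=4
Step 2: on WHITE (4,2): turn R to N, flip to black, move to (3,2). |black|=5
Step 3: on WHITE (3,2): turn R to E, flip to black, move to (3,3). |black|=6
Step 4: on WHITE (3,3): turn R to S, flip to black, move to (4,3). |black|=7
Step 5: on BLACK (4,3): turn L to E, flip to white, move to (4,4). |black|=6
Step 6: on WHITE (4,4): turn R to S, flip to black, move to (5,4). |black|=7
Step 7: on WHITE (5,4): turn R to W, flip to black, move to (5,3). |black|=8
Step 8: on WHITE (5,3): turn R to N, flip to black, move to (4,3). |black|=9
Step 9: on WHITE (4,3): turn R to E, flip to black, move to (4,4). |black|=10

Answer: 10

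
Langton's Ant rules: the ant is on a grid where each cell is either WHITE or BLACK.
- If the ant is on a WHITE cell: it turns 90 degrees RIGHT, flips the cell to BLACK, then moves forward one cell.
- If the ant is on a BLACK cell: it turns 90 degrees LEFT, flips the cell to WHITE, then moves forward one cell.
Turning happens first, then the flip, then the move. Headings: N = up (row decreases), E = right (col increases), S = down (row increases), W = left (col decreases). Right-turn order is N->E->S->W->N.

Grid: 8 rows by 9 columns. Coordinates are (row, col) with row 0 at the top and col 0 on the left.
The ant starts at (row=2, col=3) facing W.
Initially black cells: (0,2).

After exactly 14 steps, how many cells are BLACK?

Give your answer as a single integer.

Step 1: on WHITE (2,3): turn R to N, flip to black, move to (1,3). |black|=2
Step 2: on WHITE (1,3): turn R to E, flip to black, move to (1,4). |black|=3
Step 3: on WHITE (1,4): turn R to S, flip to black, move to (2,4). |black|=4
Step 4: on WHITE (2,4): turn R to W, flip to black, move to (2,3). |black|=5
Step 5: on BLACK (2,3): turn L to S, flip to white, move to (3,3). |black|=4
Step 6: on WHITE (3,3): turn R to W, flip to black, move to (3,2). |black|=5
Step 7: on WHITE (3,2): turn R to N, flip to black, move to (2,2). |black|=6
Step 8: on WHITE (2,2): turn R to E, flip to black, move to (2,3). |black|=7
Step 9: on WHITE (2,3): turn R to S, flip to black, move to (3,3). |black|=8
Step 10: on BLACK (3,3): turn L to E, flip to white, move to (3,4). |black|=7
Step 11: on WHITE (3,4): turn R to S, flip to black, move to (4,4). |black|=8
Step 12: on WHITE (4,4): turn R to W, flip to black, move to (4,3). |black|=9
Step 13: on WHITE (4,3): turn R to N, flip to black, move to (3,3). |black|=10
Step 14: on WHITE (3,3): turn R to E, flip to black, move to (3,4). |black|=11

Answer: 11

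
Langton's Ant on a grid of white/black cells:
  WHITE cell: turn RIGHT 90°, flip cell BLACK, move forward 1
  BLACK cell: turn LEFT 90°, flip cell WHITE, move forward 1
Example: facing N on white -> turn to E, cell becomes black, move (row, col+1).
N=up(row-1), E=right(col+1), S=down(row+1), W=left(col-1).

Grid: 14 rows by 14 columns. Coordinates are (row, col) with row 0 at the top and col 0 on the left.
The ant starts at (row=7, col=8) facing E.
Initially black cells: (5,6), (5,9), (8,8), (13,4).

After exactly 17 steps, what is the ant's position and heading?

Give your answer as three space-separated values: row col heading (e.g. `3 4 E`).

Step 1: on WHITE (7,8): turn R to S, flip to black, move to (8,8). |black|=5
Step 2: on BLACK (8,8): turn L to E, flip to white, move to (8,9). |black|=4
Step 3: on WHITE (8,9): turn R to S, flip to black, move to (9,9). |black|=5
Step 4: on WHITE (9,9): turn R to W, flip to black, move to (9,8). |black|=6
Step 5: on WHITE (9,8): turn R to N, flip to black, move to (8,8). |black|=7
Step 6: on WHITE (8,8): turn R to E, flip to black, move to (8,9). |black|=8
Step 7: on BLACK (8,9): turn L to N, flip to white, move to (7,9). |black|=7
Step 8: on WHITE (7,9): turn R to E, flip to black, move to (7,10). |black|=8
Step 9: on WHITE (7,10): turn R to S, flip to black, move to (8,10). |black|=9
Step 10: on WHITE (8,10): turn R to W, flip to black, move to (8,9). |black|=10
Step 11: on WHITE (8,9): turn R to N, flip to black, move to (7,9). |black|=11
Step 12: on BLACK (7,9): turn L to W, flip to white, move to (7,8). |black|=10
Step 13: on BLACK (7,8): turn L to S, flip to white, move to (8,8). |black|=9
Step 14: on BLACK (8,8): turn L to E, flip to white, move to (8,9). |black|=8
Step 15: on BLACK (8,9): turn L to N, flip to white, move to (7,9). |black|=7
Step 16: on WHITE (7,9): turn R to E, flip to black, move to (7,10). |black|=8
Step 17: on BLACK (7,10): turn L to N, flip to white, move to (6,10). |black|=7

Answer: 6 10 N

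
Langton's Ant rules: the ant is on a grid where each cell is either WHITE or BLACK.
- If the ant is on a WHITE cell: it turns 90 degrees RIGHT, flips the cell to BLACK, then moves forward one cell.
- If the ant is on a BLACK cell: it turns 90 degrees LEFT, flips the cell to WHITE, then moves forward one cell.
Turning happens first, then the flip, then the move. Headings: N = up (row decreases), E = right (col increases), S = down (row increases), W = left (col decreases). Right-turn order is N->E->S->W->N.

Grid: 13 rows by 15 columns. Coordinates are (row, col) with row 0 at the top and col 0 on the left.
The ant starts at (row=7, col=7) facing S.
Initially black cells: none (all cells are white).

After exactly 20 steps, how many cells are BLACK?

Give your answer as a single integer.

Step 1: on WHITE (7,7): turn R to W, flip to black, move to (7,6). |black|=1
Step 2: on WHITE (7,6): turn R to N, flip to black, move to (6,6). |black|=2
Step 3: on WHITE (6,6): turn R to E, flip to black, move to (6,7). |black|=3
Step 4: on WHITE (6,7): turn R to S, flip to black, move to (7,7). |black|=4
Step 5: on BLACK (7,7): turn L to E, flip to white, move to (7,8). |black|=3
Step 6: on WHITE (7,8): turn R to S, flip to black, move to (8,8). |black|=4
Step 7: on WHITE (8,8): turn R to W, flip to black, move to (8,7). |black|=5
Step 8: on WHITE (8,7): turn R to N, flip to black, move to (7,7). |black|=6
Step 9: on WHITE (7,7): turn R to E, flip to black, move to (7,8). |black|=7
Step 10: on BLACK (7,8): turn L to N, flip to white, move to (6,8). |black|=6
Step 11: on WHITE (6,8): turn R to E, flip to black, move to (6,9). |black|=7
Step 12: on WHITE (6,9): turn R to S, flip to black, move to (7,9). |black|=8
Step 13: on WHITE (7,9): turn R to W, flip to black, move to (7,8). |black|=9
Step 14: on WHITE (7,8): turn R to N, flip to black, move to (6,8). |black|=10
Step 15: on BLACK (6,8): turn L to W, flip to white, move to (6,7). |black|=9
Step 16: on BLACK (6,7): turn L to S, flip to white, move to (7,7). |black|=8
Step 17: on BLACK (7,7): turn L to E, flip to white, move to (7,8). |black|=7
Step 18: on BLACK (7,8): turn L to N, flip to white, move to (6,8). |black|=6
Step 19: on WHITE (6,8): turn R to E, flip to black, move to (6,9). |black|=7
Step 20: on BLACK (6,9): turn L to N, flip to white, move to (5,9). |black|=6

Answer: 6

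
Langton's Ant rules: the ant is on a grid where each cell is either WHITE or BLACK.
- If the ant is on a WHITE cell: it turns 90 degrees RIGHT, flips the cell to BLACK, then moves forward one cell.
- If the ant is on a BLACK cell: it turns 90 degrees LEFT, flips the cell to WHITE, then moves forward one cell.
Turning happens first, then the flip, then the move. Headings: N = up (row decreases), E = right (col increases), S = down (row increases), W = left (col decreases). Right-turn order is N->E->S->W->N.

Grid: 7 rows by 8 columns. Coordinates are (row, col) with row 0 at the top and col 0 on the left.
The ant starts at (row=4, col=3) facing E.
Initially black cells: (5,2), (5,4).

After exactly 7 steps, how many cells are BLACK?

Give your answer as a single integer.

Answer: 7

Derivation:
Step 1: on WHITE (4,3): turn R to S, flip to black, move to (5,3). |black|=3
Step 2: on WHITE (5,3): turn R to W, flip to black, move to (5,2). |black|=4
Step 3: on BLACK (5,2): turn L to S, flip to white, move to (6,2). |black|=3
Step 4: on WHITE (6,2): turn R to W, flip to black, move to (6,1). |black|=4
Step 5: on WHITE (6,1): turn R to N, flip to black, move to (5,1). |black|=5
Step 6: on WHITE (5,1): turn R to E, flip to black, move to (5,2). |black|=6
Step 7: on WHITE (5,2): turn R to S, flip to black, move to (6,2). |black|=7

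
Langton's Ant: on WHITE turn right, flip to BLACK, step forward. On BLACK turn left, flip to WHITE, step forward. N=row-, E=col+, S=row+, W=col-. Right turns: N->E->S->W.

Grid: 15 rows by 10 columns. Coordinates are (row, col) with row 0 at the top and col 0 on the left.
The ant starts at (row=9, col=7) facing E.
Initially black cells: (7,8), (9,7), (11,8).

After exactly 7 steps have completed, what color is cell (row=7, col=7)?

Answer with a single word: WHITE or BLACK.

Answer: WHITE

Derivation:
Step 1: on BLACK (9,7): turn L to N, flip to white, move to (8,7). |black|=2
Step 2: on WHITE (8,7): turn R to E, flip to black, move to (8,8). |black|=3
Step 3: on WHITE (8,8): turn R to S, flip to black, move to (9,8). |black|=4
Step 4: on WHITE (9,8): turn R to W, flip to black, move to (9,7). |black|=5
Step 5: on WHITE (9,7): turn R to N, flip to black, move to (8,7). |black|=6
Step 6: on BLACK (8,7): turn L to W, flip to white, move to (8,6). |black|=5
Step 7: on WHITE (8,6): turn R to N, flip to black, move to (7,6). |black|=6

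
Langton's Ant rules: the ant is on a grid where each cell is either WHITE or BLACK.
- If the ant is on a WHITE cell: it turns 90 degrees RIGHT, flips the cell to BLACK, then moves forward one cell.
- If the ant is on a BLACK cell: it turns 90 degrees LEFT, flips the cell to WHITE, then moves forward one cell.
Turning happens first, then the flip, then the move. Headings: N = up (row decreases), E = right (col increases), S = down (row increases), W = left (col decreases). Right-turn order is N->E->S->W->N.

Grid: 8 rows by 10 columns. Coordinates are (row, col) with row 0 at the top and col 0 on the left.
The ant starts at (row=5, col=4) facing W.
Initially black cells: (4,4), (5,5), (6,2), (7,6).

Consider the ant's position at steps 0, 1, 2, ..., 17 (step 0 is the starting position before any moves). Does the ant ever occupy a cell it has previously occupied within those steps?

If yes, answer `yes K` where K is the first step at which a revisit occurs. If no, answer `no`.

Step 1: on WHITE (5,4): turn R to N, flip to black, move to (4,4). |black|=5 — new cell
Step 2: on BLACK (4,4): turn L to W, flip to white, move to (4,3). |black|=4 — new cell
Step 3: on WHITE (4,3): turn R to N, flip to black, move to (3,3). |black|=5 — new cell
Step 4: on WHITE (3,3): turn R to E, flip to black, move to (3,4). |black|=6 — new cell
Step 5: on WHITE (3,4): turn R to S, flip to black, move to (4,4). |black|=7 — REVISIT

Answer: yes 5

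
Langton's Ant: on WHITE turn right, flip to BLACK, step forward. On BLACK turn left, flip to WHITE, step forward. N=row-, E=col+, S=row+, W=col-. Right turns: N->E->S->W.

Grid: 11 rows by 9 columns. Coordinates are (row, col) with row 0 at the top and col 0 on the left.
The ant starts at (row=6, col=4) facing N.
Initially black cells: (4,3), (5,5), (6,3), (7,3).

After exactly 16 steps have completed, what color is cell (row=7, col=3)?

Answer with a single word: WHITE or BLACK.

Step 1: on WHITE (6,4): turn R to E, flip to black, move to (6,5). |black|=5
Step 2: on WHITE (6,5): turn R to S, flip to black, move to (7,5). |black|=6
Step 3: on WHITE (7,5): turn R to W, flip to black, move to (7,4). |black|=7
Step 4: on WHITE (7,4): turn R to N, flip to black, move to (6,4). |black|=8
Step 5: on BLACK (6,4): turn L to W, flip to white, move to (6,3). |black|=7
Step 6: on BLACK (6,3): turn L to S, flip to white, move to (7,3). |black|=6
Step 7: on BLACK (7,3): turn L to E, flip to white, move to (7,4). |black|=5
Step 8: on BLACK (7,4): turn L to N, flip to white, move to (6,4). |black|=4
Step 9: on WHITE (6,4): turn R to E, flip to black, move to (6,5). |black|=5
Step 10: on BLACK (6,5): turn L to N, flip to white, move to (5,5). |black|=4
Step 11: on BLACK (5,5): turn L to W, flip to white, move to (5,4). |black|=3
Step 12: on WHITE (5,4): turn R to N, flip to black, move to (4,4). |black|=4
Step 13: on WHITE (4,4): turn R to E, flip to black, move to (4,5). |black|=5
Step 14: on WHITE (4,5): turn R to S, flip to black, move to (5,5). |black|=6
Step 15: on WHITE (5,5): turn R to W, flip to black, move to (5,4). |black|=7
Step 16: on BLACK (5,4): turn L to S, flip to white, move to (6,4). |black|=6

Answer: WHITE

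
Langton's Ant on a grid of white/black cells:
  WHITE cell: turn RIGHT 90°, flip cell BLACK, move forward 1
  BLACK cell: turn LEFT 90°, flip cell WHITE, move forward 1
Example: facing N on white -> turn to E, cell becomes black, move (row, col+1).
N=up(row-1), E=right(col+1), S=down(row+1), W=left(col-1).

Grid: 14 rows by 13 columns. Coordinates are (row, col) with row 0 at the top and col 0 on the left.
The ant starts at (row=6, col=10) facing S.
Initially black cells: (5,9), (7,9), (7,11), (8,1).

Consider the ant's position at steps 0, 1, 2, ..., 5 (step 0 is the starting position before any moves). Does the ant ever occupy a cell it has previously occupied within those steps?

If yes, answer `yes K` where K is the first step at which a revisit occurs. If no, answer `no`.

Answer: no

Derivation:
Step 1: on WHITE (6,10): turn R to W, flip to black, move to (6,9). |black|=5 — new cell
Step 2: on WHITE (6,9): turn R to N, flip to black, move to (5,9). |black|=6 — new cell
Step 3: on BLACK (5,9): turn L to W, flip to white, move to (5,8). |black|=5 — new cell
Step 4: on WHITE (5,8): turn R to N, flip to black, move to (4,8). |black|=6 — new cell
Step 5: on WHITE (4,8): turn R to E, flip to black, move to (4,9). |black|=7 — new cell
No revisit within 5 steps.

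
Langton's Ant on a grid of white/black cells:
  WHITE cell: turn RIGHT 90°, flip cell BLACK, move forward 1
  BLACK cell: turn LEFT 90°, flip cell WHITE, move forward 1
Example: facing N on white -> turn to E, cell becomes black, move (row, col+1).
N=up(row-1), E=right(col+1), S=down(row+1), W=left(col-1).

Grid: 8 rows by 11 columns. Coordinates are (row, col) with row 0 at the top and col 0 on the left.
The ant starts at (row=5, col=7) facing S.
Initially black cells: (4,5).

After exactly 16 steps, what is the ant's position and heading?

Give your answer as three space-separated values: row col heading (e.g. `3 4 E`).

Step 1: on WHITE (5,7): turn R to W, flip to black, move to (5,6). |black|=2
Step 2: on WHITE (5,6): turn R to N, flip to black, move to (4,6). |black|=3
Step 3: on WHITE (4,6): turn R to E, flip to black, move to (4,7). |black|=4
Step 4: on WHITE (4,7): turn R to S, flip to black, move to (5,7). |black|=5
Step 5: on BLACK (5,7): turn L to E, flip to white, move to (5,8). |black|=4
Step 6: on WHITE (5,8): turn R to S, flip to black, move to (6,8). |black|=5
Step 7: on WHITE (6,8): turn R to W, flip to black, move to (6,7). |black|=6
Step 8: on WHITE (6,7): turn R to N, flip to black, move to (5,7). |black|=7
Step 9: on WHITE (5,7): turn R to E, flip to black, move to (5,8). |black|=8
Step 10: on BLACK (5,8): turn L to N, flip to white, move to (4,8). |black|=7
Step 11: on WHITE (4,8): turn R to E, flip to black, move to (4,9). |black|=8
Step 12: on WHITE (4,9): turn R to S, flip to black, move to (5,9). |black|=9
Step 13: on WHITE (5,9): turn R to W, flip to black, move to (5,8). |black|=10
Step 14: on WHITE (5,8): turn R to N, flip to black, move to (4,8). |black|=11
Step 15: on BLACK (4,8): turn L to W, flip to white, move to (4,7). |black|=10
Step 16: on BLACK (4,7): turn L to S, flip to white, move to (5,7). |black|=9

Answer: 5 7 S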